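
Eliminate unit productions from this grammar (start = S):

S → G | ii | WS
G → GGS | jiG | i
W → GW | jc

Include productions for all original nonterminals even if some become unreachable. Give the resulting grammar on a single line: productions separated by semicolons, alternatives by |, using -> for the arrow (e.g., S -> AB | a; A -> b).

Unit productions: S->G.
Unit pairs (A ⇒* B via units): (S,G).
S: inherits non-unit rules of {G, S} → GGS | WS | i | ii | jiG.
G: inherits non-unit rules of {G} → GGS | i | jiG.
W: inherits non-unit rules of {W} → GW | jc.

S -> i | WS | ii | GGS | jiG; G -> i | GGS | jiG; W -> GW | jc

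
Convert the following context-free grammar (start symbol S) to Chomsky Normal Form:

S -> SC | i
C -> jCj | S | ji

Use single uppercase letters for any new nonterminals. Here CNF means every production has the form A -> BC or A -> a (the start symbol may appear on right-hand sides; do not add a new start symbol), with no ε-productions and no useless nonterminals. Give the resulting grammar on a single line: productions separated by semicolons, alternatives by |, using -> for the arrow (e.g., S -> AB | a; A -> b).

No ε-productions.
After unit-elimination: S -> i | SC; C -> i | SC | ji | jCj.
TERM: introduce B -> i, A -> j and substitute in every rule of length ≥2.
BIN: C -> ACA becomes C -> AD, D -> CA.

S -> i | SC; A -> j; B -> i; C -> i | AB | AD | SC; D -> CA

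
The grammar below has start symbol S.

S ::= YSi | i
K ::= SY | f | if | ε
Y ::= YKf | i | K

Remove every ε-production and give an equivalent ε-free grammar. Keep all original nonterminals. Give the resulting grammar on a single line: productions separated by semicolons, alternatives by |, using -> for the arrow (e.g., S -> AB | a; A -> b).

S -> i | Si | YSi; K -> S | f | SY | if; Y -> K | f | i | Kf | Yf | YKf

Nullable set: {K, Y}.
S -> YSi: Y nullable, giving Si | YSi.
Drop K -> ε.
K -> SY: Y nullable, giving S | SY.
Y -> K: K nullable, giving K.
Y -> YKf: Y, K nullable, giving Kf | YKf | Yf | f.
Unchanged (no nullable symbols): S -> i; K -> f; K -> if; Y -> i.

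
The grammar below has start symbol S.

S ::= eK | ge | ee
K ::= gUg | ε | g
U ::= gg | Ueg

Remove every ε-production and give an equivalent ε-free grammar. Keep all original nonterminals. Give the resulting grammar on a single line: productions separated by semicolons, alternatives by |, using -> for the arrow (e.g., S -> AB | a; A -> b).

Nullable set: {K}.
S -> eK: K nullable, giving e | eK.
Drop K -> ε.
Unchanged (no nullable symbols): S -> ee; S -> ge; K -> g; K -> gUg; U -> Ueg; U -> gg.

S -> e | eK | ee | ge; K -> g | gUg; U -> gg | Ueg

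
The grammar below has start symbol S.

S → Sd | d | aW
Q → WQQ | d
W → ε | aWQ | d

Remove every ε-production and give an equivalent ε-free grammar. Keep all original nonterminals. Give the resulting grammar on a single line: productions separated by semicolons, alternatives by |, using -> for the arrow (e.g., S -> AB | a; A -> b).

Nullable set: {W}.
S -> aW: W nullable, giving a | aW.
Q -> WQQ: W nullable, giving QQ | WQQ.
Drop W -> ε.
W -> aWQ: W nullable, giving aQ | aWQ.
Unchanged (no nullable symbols): S -> Sd; S -> d; Q -> d; W -> d.

S -> a | d | Sd | aW; Q -> d | QQ | WQQ; W -> d | aQ | aWQ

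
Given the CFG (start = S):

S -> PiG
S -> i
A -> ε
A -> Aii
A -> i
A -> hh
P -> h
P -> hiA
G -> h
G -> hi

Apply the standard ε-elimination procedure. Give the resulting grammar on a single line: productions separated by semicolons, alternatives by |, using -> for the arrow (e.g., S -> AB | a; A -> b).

S -> i | PiG; A -> i | hh | ii | Aii; G -> h | hi; P -> h | hi | hiA

Nullable set: {A}.
Drop A -> ε.
A -> Aii: A nullable, giving Aii | ii.
P -> hiA: A nullable, giving hi | hiA.
Unchanged (no nullable symbols): S -> PiG; S -> i; A -> hh; A -> i; G -> h; G -> hi; P -> h.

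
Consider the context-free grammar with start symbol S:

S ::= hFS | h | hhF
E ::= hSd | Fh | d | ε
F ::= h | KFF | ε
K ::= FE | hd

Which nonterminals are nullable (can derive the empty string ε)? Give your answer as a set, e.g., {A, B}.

Directly nullable (have an ε-rule): {E, F}.
K is nullable via K -> FE (every symbol on the right is already known nullable).
Not nullable: S — each has a terminal in every rule's right-hand side or depends on a non-nullable symbol.

{E, F, K}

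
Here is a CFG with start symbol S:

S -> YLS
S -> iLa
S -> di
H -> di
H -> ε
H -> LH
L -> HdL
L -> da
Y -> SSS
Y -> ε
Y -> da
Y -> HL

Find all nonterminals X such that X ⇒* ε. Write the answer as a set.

{H, Y}

Directly nullable (have an ε-rule): {H, Y}.
Not nullable: L, S — each has a terminal in every rule's right-hand side or depends on a non-nullable symbol.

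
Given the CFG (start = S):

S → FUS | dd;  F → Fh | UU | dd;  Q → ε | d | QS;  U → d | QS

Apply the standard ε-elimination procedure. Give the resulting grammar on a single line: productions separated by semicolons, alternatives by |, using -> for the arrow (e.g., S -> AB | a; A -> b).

Nullable set: {Q}.
Drop Q -> ε.
Q -> QS: Q nullable, giving QS | S.
U -> QS: Q nullable, giving QS | S.
Unchanged (no nullable symbols): S -> FUS; S -> dd; F -> Fh; F -> UU; F -> dd; Q -> d; U -> d.

S -> dd | FUS; F -> Fh | UU | dd; Q -> S | d | QS; U -> S | d | QS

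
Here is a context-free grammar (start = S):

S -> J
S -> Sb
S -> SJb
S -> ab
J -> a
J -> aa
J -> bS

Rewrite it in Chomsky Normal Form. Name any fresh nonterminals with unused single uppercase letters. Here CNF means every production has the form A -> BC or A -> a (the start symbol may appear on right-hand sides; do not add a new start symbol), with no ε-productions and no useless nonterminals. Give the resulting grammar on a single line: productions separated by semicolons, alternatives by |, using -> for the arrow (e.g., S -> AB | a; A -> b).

S -> a | AA | AB | BS | SB | SC; A -> a; B -> b; C -> JB; J -> a | AA | BS

No ε-productions.
After unit-elimination: S -> a | Sb | aa | ab | bS | SJb; J -> a | aa | bS.
TERM: introduce A -> a, B -> b and substitute in every rule of length ≥2.
BIN: S -> SJB becomes S -> SC, C -> JB.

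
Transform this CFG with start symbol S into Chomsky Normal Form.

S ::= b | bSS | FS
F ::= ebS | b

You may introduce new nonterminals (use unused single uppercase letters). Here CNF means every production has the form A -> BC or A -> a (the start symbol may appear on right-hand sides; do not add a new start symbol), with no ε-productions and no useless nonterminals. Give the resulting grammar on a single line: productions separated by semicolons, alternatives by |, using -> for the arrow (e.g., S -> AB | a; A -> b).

S -> b | BD | FS; A -> e; B -> b; C -> BS; D -> SS; F -> b | AC

No ε-productions.
No unit productions to eliminate.
TERM: introduce B -> b, A -> e and substitute in every rule of length ≥2.
BIN: F -> ABS becomes F -> AC, C -> BS; S -> BSS becomes S -> BD, D -> SS.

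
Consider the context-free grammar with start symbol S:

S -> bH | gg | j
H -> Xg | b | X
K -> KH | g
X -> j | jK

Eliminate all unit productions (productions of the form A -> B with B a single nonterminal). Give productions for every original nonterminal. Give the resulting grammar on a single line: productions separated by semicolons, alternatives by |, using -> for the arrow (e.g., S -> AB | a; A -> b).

S -> j | bH | gg; H -> b | j | Xg | jK; K -> g | KH; X -> j | jK

Unit productions: H->X.
Unit pairs (A ⇒* B via units): (H,X).
S: inherits non-unit rules of {S} → bH | gg | j.
H: inherits non-unit rules of {H, X} → Xg | b | j | jK.
K: inherits non-unit rules of {K} → KH | g.
X: inherits non-unit rules of {X} → j | jK.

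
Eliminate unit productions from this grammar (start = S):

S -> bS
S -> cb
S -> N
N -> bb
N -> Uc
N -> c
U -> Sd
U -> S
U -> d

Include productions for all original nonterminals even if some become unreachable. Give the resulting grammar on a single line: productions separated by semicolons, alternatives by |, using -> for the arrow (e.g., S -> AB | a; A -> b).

Unit productions: S->N, U->S.
Unit pairs (A ⇒* B via units): (S,N), (U,N), (U,S).
S: inherits non-unit rules of {N, S} → Uc | bS | bb | c | cb.
N: inherits non-unit rules of {N} → Uc | bb | c.
U: inherits non-unit rules of {N, S, U} → Sd | Uc | bS | bb | c | cb | d.

S -> c | Uc | bS | bb | cb; N -> c | Uc | bb; U -> c | d | Sd | Uc | bS | bb | cb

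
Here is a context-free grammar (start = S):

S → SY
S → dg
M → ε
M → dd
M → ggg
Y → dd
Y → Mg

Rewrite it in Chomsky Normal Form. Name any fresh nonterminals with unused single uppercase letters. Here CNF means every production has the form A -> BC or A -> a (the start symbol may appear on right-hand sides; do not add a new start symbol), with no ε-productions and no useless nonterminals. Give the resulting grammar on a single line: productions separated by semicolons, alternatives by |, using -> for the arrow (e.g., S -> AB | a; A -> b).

Nullable: {M}; after ε-elimination: S -> SY | dg; M -> dd | ggg; Y -> g | Mg | dd.
No unit productions to eliminate.
TERM: introduce A -> d, B -> g and substitute in every rule of length ≥2.
BIN: M -> BBB becomes M -> BC, C -> BB.

S -> AB | SY; A -> d; B -> g; C -> BB; M -> AA | BC; Y -> g | AA | MB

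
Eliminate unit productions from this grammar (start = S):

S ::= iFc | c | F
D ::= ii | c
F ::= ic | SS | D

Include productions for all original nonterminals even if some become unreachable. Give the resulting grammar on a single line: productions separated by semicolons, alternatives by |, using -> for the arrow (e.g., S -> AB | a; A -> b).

S -> c | SS | ic | ii | iFc; D -> c | ii; F -> c | SS | ic | ii

Unit productions: F->D, S->F.
Unit pairs (A ⇒* B via units): (F,D), (S,D), (S,F).
S: inherits non-unit rules of {D, F, S} → SS | c | iFc | ic | ii.
D: inherits non-unit rules of {D} → c | ii.
F: inherits non-unit rules of {D, F} → SS | c | ic | ii.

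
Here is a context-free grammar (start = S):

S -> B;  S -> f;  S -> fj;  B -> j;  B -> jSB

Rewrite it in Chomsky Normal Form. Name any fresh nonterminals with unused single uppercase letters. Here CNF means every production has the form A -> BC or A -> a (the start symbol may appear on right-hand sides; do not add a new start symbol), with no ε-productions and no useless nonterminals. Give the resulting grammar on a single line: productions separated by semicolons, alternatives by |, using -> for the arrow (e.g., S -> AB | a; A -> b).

No ε-productions.
After unit-elimination: S -> f | j | fj | jSB; B -> j | jSB.
TERM: introduce C -> f, A -> j and substitute in every rule of length ≥2.
BIN: B -> ASB becomes B -> AD, D -> SB; S -> ASB becomes S -> AE, E -> SB.

S -> f | j | AE | CA; A -> j; B -> j | AD; C -> f; D -> SB; E -> SB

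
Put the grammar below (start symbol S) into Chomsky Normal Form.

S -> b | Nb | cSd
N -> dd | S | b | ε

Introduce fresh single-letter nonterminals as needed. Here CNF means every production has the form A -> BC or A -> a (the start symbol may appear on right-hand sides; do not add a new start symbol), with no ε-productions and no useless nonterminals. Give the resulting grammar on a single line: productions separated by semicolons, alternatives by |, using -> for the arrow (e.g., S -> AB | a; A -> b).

S -> b | BE | NA; A -> b; B -> c; C -> d; D -> SC; E -> SC; N -> b | BD | CC | NA

Nullable: {N}; after ε-elimination: S -> b | Nb | cSd; N -> S | b | dd.
After unit-elimination: S -> b | Nb | cSd; N -> b | Nb | dd | cSd.
TERM: introduce A -> b, B -> c, C -> d and substitute in every rule of length ≥2.
BIN: N -> BSC becomes N -> BD, D -> SC; S -> BSC becomes S -> BE, E -> SC.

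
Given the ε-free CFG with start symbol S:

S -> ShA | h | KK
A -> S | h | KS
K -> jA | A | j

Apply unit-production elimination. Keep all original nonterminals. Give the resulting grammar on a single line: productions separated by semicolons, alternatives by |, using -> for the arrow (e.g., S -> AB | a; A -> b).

S -> h | KK | ShA; A -> h | KK | KS | ShA; K -> h | j | KK | KS | jA | ShA

Unit productions: A->S, K->A.
Unit pairs (A ⇒* B via units): (A,S), (K,A), (K,S).
S: inherits non-unit rules of {S} → KK | ShA | h.
A: inherits non-unit rules of {A, S} → KK | KS | ShA | h.
K: inherits non-unit rules of {A, K, S} → KK | KS | ShA | h | j | jA.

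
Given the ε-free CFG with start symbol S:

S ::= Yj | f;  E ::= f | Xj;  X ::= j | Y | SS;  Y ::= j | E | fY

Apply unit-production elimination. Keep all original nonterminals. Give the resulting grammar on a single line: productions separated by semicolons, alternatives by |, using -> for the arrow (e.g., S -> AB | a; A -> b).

Unit productions: X->Y, Y->E.
Unit pairs (A ⇒* B via units): (X,E), (X,Y), (Y,E).
S: inherits non-unit rules of {S} → Yj | f.
E: inherits non-unit rules of {E} → Xj | f.
X: inherits non-unit rules of {E, X, Y} → SS | Xj | f | fY | j.
Y: inherits non-unit rules of {E, Y} → Xj | f | fY | j.

S -> f | Yj; E -> f | Xj; X -> f | j | SS | Xj | fY; Y -> f | j | Xj | fY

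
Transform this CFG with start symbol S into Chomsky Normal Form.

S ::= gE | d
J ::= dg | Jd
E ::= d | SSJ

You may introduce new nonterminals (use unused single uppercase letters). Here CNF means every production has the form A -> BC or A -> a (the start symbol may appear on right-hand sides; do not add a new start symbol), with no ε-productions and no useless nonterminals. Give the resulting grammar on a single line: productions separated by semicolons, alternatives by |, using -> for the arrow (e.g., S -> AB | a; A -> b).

No ε-productions.
No unit productions to eliminate.
TERM: introduce A -> d, B -> g and substitute in every rule of length ≥2.
BIN: E -> SSJ becomes E -> SC, C -> SJ.

S -> d | BE; A -> d; B -> g; C -> SJ; E -> d | SC; J -> AB | JA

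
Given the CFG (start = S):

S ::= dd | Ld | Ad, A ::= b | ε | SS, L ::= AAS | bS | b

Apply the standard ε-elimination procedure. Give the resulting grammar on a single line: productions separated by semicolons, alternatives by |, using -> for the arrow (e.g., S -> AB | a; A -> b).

Nullable set: {A}.
S -> Ad: A nullable, giving Ad | d.
Drop A -> ε.
L -> AAS: A, A nullable, giving AAS | AS | S.
Unchanged (no nullable symbols): S -> Ld; S -> dd; A -> SS; A -> b; L -> b; L -> bS.

S -> d | Ad | Ld | dd; A -> b | SS; L -> S | b | AS | bS | AAS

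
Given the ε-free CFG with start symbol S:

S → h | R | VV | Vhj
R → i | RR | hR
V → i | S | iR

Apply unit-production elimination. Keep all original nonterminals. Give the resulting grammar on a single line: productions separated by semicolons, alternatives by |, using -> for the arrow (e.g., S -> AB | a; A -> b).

S -> h | i | RR | VV | hR | Vhj; R -> i | RR | hR; V -> h | i | RR | VV | hR | iR | Vhj

Unit productions: S->R, V->S.
Unit pairs (A ⇒* B via units): (S,R), (V,R), (V,S).
S: inherits non-unit rules of {R, S} → RR | VV | Vhj | h | hR | i.
R: inherits non-unit rules of {R} → RR | hR | i.
V: inherits non-unit rules of {R, S, V} → RR | VV | Vhj | h | hR | i | iR.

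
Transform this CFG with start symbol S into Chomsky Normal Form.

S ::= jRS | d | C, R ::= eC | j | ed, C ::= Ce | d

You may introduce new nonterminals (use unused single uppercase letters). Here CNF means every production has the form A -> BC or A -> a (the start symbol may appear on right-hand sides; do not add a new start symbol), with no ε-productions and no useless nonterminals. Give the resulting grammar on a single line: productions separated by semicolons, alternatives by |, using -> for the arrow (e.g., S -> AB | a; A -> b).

S -> d | CA | DE; A -> e; B -> d; C -> d | CA; D -> j; E -> RS; R -> j | AB | AC

No ε-productions.
After unit-elimination: S -> d | Ce | jRS; C -> d | Ce; R -> j | eC | ed.
TERM: introduce B -> d, A -> e, D -> j and substitute in every rule of length ≥2.
BIN: S -> DRS becomes S -> DE, E -> RS.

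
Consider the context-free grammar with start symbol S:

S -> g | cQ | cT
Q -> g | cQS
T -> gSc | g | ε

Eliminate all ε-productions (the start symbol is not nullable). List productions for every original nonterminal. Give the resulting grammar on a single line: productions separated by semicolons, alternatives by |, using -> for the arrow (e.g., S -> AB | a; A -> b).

Nullable set: {T}.
S -> cT: T nullable, giving c | cT.
Drop T -> ε.
Unchanged (no nullable symbols): S -> cQ; S -> g; Q -> cQS; Q -> g; T -> g; T -> gSc.

S -> c | g | cQ | cT; Q -> g | cQS; T -> g | gSc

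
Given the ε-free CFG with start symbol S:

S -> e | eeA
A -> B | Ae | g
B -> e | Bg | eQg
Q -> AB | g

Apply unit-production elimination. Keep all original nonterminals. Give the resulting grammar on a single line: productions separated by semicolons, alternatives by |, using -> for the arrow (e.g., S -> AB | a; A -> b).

S -> e | eeA; A -> e | g | Ae | Bg | eQg; B -> e | Bg | eQg; Q -> g | AB

Unit productions: A->B.
Unit pairs (A ⇒* B via units): (A,B).
S: inherits non-unit rules of {S} → e | eeA.
A: inherits non-unit rules of {A, B} → Ae | Bg | e | eQg | g.
B: inherits non-unit rules of {B} → Bg | e | eQg.
Q: inherits non-unit rules of {Q} → AB | g.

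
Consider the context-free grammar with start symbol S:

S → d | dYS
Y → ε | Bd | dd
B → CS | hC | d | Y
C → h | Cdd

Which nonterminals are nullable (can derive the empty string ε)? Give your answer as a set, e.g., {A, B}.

Directly nullable (have an ε-rule): {Y}.
B is nullable via B -> Y (every symbol on the right is already known nullable).
Not nullable: C, S — each has a terminal in every rule's right-hand side or depends on a non-nullable symbol.

{B, Y}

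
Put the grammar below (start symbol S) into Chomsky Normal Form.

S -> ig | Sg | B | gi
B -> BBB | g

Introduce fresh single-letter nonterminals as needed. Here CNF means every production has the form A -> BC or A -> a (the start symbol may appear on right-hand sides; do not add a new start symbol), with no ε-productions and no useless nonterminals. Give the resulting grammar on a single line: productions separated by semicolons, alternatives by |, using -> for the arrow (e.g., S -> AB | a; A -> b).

No ε-productions.
After unit-elimination: S -> g | Sg | gi | ig | BBB; B -> g | BBB.
TERM: introduce A -> g, C -> i and substitute in every rule of length ≥2.
BIN: B -> BBB becomes B -> BD, D -> BB; S -> BBB becomes S -> BE, E -> BB.

S -> g | AC | BE | CA | SA; A -> g; B -> g | BD; C -> i; D -> BB; E -> BB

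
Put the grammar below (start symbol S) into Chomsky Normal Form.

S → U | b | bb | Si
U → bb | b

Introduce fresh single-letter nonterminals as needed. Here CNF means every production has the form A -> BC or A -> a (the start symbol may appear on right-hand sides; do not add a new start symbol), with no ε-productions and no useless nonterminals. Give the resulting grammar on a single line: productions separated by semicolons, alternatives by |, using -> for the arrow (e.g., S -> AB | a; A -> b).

No ε-productions.
After unit-elimination: S -> b | Si | bb; U -> b | bb.
TERM: introduce B -> b, A -> i and substitute in every rule of length ≥2.
Drop unreachable/unproductive: U.

S -> b | BB | SA; A -> i; B -> b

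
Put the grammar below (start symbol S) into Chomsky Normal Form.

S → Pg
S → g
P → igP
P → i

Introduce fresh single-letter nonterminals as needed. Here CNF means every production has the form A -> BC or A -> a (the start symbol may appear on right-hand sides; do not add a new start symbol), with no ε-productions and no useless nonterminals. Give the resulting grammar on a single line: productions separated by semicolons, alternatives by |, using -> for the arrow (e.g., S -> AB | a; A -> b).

No ε-productions.
No unit productions to eliminate.
TERM: introduce B -> g, A -> i and substitute in every rule of length ≥2.
BIN: P -> ABP becomes P -> AC, C -> BP.

S -> g | PB; A -> i; B -> g; C -> BP; P -> i | AC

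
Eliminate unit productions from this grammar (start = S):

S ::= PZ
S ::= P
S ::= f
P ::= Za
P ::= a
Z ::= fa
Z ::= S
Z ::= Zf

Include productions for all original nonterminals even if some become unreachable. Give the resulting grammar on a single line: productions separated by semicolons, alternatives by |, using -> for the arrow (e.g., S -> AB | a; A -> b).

Unit productions: S->P, Z->S.
Unit pairs (A ⇒* B via units): (S,P), (Z,P), (Z,S).
S: inherits non-unit rules of {P, S} → PZ | Za | a | f.
P: inherits non-unit rules of {P} → Za | a.
Z: inherits non-unit rules of {P, S, Z} → PZ | Za | Zf | a | f | fa.

S -> a | f | PZ | Za; P -> a | Za; Z -> a | f | PZ | Za | Zf | fa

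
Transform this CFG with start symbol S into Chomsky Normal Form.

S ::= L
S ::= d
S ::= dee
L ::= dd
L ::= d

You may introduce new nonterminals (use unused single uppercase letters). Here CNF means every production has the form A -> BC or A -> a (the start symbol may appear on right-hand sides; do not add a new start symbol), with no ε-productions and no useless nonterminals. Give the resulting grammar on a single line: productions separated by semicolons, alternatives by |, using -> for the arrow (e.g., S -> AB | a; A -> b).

S -> d | AA | AC; A -> d; B -> e; C -> BB

No ε-productions.
After unit-elimination: S -> d | dd | dee; L -> d | dd.
TERM: introduce A -> d, B -> e and substitute in every rule of length ≥2.
BIN: S -> ABB becomes S -> AC, C -> BB.
Drop unreachable/unproductive: L.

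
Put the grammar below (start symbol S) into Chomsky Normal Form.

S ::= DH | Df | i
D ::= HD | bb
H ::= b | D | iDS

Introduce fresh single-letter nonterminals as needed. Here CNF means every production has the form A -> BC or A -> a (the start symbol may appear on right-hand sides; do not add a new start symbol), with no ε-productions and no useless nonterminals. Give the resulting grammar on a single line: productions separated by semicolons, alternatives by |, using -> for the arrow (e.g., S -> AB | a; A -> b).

S -> i | DC | DH; A -> b; B -> i; C -> f; D -> AA | HD; E -> DS; H -> b | AA | BE | HD

No ε-productions.
After unit-elimination: S -> i | DH | Df; D -> HD | bb; H -> b | HD | bb | iDS.
TERM: introduce A -> b, C -> f, B -> i and substitute in every rule of length ≥2.
BIN: H -> BDS becomes H -> BE, E -> DS.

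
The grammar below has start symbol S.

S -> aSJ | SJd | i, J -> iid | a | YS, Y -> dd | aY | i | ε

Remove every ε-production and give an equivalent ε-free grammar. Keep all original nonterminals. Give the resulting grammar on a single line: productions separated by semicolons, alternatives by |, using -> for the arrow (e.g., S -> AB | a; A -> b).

S -> i | SJd | aSJ; J -> S | a | YS | iid; Y -> a | i | aY | dd

Nullable set: {Y}.
J -> YS: Y nullable, giving S | YS.
Drop Y -> ε.
Y -> aY: Y nullable, giving a | aY.
Unchanged (no nullable symbols): S -> SJd; S -> aSJ; S -> i; J -> a; J -> iid; Y -> dd; Y -> i.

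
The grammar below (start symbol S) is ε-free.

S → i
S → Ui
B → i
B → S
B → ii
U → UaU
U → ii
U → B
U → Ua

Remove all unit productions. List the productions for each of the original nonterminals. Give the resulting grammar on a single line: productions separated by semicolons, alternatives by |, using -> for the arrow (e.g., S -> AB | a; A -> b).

S -> i | Ui; B -> i | Ui | ii; U -> i | Ua | Ui | ii | UaU

Unit productions: B->S, U->B.
Unit pairs (A ⇒* B via units): (B,S), (U,B), (U,S).
S: inherits non-unit rules of {S} → Ui | i.
B: inherits non-unit rules of {B, S} → Ui | i | ii.
U: inherits non-unit rules of {B, S, U} → Ua | UaU | Ui | i | ii.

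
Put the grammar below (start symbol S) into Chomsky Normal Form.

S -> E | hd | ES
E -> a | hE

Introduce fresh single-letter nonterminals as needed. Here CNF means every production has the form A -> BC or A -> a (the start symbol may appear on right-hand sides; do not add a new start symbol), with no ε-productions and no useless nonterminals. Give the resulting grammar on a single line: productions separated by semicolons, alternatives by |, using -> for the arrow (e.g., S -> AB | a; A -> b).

No ε-productions.
After unit-elimination: S -> a | ES | hE | hd; E -> a | hE.
TERM: introduce B -> d, A -> h and substitute in every rule of length ≥2.

S -> a | AB | AE | ES; A -> h; B -> d; E -> a | AE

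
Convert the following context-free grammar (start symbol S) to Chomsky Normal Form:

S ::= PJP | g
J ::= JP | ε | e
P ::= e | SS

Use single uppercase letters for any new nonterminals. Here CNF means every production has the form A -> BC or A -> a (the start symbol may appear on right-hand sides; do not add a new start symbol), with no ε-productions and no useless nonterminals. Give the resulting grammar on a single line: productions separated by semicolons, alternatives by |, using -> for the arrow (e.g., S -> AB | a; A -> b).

S -> g | PA | PP; A -> JP; J -> e | JP | SS; P -> e | SS

Nullable: {J}; after ε-elimination: S -> g | PP | PJP; J -> P | e | JP; P -> e | SS.
After unit-elimination: S -> g | PP | PJP; J -> e | JP | SS; P -> e | SS.
BIN: S -> PJP becomes S -> PA, A -> JP.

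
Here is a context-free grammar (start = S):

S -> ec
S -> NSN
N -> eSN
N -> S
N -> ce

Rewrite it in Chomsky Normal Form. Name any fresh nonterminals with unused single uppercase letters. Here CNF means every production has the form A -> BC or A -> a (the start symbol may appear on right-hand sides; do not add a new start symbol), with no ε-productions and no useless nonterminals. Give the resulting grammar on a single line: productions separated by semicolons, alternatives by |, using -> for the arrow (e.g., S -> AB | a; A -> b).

No ε-productions.
After unit-elimination: S -> ec | NSN; N -> ce | ec | NSN | eSN.
TERM: introduce A -> c, B -> e and substitute in every rule of length ≥2.
BIN: N -> BSN becomes N -> BC, C -> SN; N -> NSN becomes N -> ND, D -> SN; S -> NSN becomes S -> NE, E -> SN.

S -> BA | NE; A -> c; B -> e; C -> SN; D -> SN; E -> SN; N -> AB | BA | BC | ND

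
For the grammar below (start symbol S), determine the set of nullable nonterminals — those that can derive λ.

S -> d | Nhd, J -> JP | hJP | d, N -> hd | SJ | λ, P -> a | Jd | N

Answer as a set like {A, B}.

{N, P}

Directly nullable (have an ε-rule): {N}.
P is nullable via P -> N (every symbol on the right is already known nullable).
Not nullable: J, S — each has a terminal in every rule's right-hand side or depends on a non-nullable symbol.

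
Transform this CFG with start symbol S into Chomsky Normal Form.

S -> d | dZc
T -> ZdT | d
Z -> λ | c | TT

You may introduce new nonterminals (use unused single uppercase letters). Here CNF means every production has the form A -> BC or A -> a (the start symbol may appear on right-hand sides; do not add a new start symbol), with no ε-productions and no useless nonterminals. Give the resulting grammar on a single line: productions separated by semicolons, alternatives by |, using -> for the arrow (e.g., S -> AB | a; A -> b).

S -> d | AB | AC; A -> d; B -> c; C -> ZB; D -> AT; T -> d | AT | ZD; Z -> c | TT

Nullable: {Z}; after ε-elimination: S -> d | dc | dZc; T -> d | dT | ZdT; Z -> c | TT.
No unit productions to eliminate.
TERM: introduce B -> c, A -> d and substitute in every rule of length ≥2.
BIN: S -> AZB becomes S -> AC, C -> ZB; T -> ZAT becomes T -> ZD, D -> AT.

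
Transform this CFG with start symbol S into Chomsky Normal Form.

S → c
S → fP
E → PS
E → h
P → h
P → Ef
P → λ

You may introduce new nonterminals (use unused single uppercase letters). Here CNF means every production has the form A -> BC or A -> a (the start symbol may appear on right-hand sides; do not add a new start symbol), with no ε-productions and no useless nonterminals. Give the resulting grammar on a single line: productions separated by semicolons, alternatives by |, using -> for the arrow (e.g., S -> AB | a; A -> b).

S -> c | f | AP; A -> f; E -> c | f | h | AP | PS; P -> h | EA

Nullable: {P}; after ε-elimination: S -> c | f | fP; E -> S | h | PS; P -> h | Ef.
After unit-elimination: S -> c | f | fP; E -> c | f | h | PS | fP; P -> h | Ef.
TERM: introduce A -> f and substitute in every rule of length ≥2.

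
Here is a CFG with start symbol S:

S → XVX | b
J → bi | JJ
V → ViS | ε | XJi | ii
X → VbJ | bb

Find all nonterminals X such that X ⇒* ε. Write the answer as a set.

Directly nullable (have an ε-rule): {V}.
Not nullable: J, S, X — each has a terminal in every rule's right-hand side or depends on a non-nullable symbol.

{V}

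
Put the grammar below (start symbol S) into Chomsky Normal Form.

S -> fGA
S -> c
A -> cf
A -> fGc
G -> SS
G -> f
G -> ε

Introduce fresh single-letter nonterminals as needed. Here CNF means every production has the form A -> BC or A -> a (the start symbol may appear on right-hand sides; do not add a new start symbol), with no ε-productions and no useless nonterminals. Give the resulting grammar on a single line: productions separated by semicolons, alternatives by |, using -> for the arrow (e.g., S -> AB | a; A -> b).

S -> c | CA | CE; A -> BC | CB | CD; B -> c; C -> f; D -> GB; E -> GA; G -> f | SS

Nullable: {G}; after ε-elimination: S -> c | fA | fGA; A -> cf | fc | fGc; G -> f | SS.
No unit productions to eliminate.
TERM: introduce B -> c, C -> f and substitute in every rule of length ≥2.
BIN: A -> CGB becomes A -> CD, D -> GB; S -> CGA becomes S -> CE, E -> GA.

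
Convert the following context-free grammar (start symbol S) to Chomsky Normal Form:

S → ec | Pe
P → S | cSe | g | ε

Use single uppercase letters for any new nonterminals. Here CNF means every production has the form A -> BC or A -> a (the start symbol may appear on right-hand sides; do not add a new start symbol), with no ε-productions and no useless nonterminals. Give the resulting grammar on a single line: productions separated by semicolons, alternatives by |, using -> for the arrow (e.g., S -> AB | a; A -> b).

Nullable: {P}; after ε-elimination: S -> e | Pe | ec; P -> S | g | cSe.
After unit-elimination: S -> e | Pe | ec; P -> e | g | Pe | ec | cSe.
TERM: introduce B -> c, A -> e and substitute in every rule of length ≥2.
BIN: P -> BSA becomes P -> BC, C -> SA.

S -> e | AB | PA; A -> e; B -> c; C -> SA; P -> e | g | AB | BC | PA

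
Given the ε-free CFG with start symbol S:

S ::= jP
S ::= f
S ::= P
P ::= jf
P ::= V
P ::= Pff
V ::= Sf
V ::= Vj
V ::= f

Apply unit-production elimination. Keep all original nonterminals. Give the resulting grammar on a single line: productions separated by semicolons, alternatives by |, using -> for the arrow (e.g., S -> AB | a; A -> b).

Unit productions: P->V, S->P.
Unit pairs (A ⇒* B via units): (P,V), (S,P), (S,V).
S: inherits non-unit rules of {P, S, V} → Pff | Sf | Vj | f | jP | jf.
P: inherits non-unit rules of {P, V} → Pff | Sf | Vj | f | jf.
V: inherits non-unit rules of {V} → Sf | Vj | f.

S -> f | Sf | Vj | jP | jf | Pff; P -> f | Sf | Vj | jf | Pff; V -> f | Sf | Vj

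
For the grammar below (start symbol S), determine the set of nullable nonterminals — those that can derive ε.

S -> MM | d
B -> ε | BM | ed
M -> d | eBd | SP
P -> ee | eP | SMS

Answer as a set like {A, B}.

{B}

Directly nullable (have an ε-rule): {B}.
Not nullable: M, P, S — each has a terminal in every rule's right-hand side or depends on a non-nullable symbol.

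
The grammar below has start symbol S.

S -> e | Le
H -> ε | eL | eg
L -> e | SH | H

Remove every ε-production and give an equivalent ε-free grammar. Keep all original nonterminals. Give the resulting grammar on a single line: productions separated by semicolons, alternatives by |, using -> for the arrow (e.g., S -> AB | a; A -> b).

S -> e | Le; H -> e | eL | eg; L -> H | S | e | SH

Nullable set: {H, L}.
S -> Le: L nullable, giving Le | e.
Drop H -> ε.
H -> eL: L nullable, giving e | eL.
L -> H: H nullable, giving H.
L -> SH: H nullable, giving S | SH.
Unchanged (no nullable symbols): S -> e; H -> eg; L -> e.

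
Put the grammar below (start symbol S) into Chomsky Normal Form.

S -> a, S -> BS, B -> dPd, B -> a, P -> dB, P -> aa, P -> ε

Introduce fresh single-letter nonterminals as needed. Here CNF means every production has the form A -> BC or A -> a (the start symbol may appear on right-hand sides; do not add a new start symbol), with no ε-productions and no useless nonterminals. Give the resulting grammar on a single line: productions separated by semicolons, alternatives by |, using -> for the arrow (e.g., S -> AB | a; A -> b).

S -> a | BS; A -> d; B -> a | AA | AD; C -> a; D -> PA; P -> AB | CC

Nullable: {P}; after ε-elimination: S -> a | BS; B -> a | dd | dPd; P -> aa | dB.
No unit productions to eliminate.
TERM: introduce C -> a, A -> d and substitute in every rule of length ≥2.
BIN: B -> APA becomes B -> AD, D -> PA.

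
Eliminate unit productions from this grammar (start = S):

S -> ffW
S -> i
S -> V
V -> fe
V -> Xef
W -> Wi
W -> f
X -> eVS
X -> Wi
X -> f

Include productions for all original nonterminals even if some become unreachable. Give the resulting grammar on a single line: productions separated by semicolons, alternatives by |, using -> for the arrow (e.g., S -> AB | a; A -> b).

Unit productions: S->V.
Unit pairs (A ⇒* B via units): (S,V).
S: inherits non-unit rules of {S, V} → Xef | fe | ffW | i.
V: inherits non-unit rules of {V} → Xef | fe.
W: inherits non-unit rules of {W} → Wi | f.
X: inherits non-unit rules of {X} → Wi | eVS | f.

S -> i | fe | Xef | ffW; V -> fe | Xef; W -> f | Wi; X -> f | Wi | eVS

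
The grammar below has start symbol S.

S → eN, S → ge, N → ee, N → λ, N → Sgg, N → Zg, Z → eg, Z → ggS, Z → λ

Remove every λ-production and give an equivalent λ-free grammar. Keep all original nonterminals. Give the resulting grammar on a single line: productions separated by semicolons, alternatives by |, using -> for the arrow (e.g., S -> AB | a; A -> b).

Nullable set: {N, Z}.
S -> eN: N nullable, giving e | eN.
Drop N -> λ.
N -> Zg: Z nullable, giving Zg | g.
Drop Z -> λ.
Unchanged (no nullable symbols): S -> ge; N -> Sgg; N -> ee; Z -> eg; Z -> ggS.

S -> e | eN | ge; N -> g | Zg | ee | Sgg; Z -> eg | ggS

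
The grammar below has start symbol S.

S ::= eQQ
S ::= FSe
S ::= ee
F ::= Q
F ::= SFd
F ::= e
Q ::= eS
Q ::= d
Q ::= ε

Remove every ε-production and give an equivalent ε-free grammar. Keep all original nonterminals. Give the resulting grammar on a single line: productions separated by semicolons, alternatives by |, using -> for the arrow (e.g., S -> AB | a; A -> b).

Nullable set: {F, Q}.
S -> FSe: F nullable, giving FSe | Se.
S -> eQQ: Q, Q nullable, giving e | eQ | eQQ.
F -> Q: Q nullable, giving Q.
F -> SFd: F nullable, giving SFd | Sd.
Drop Q -> ε.
Unchanged (no nullable symbols): S -> ee; F -> e; Q -> d; Q -> eS.

S -> e | Se | eQ | ee | FSe | eQQ; F -> Q | e | Sd | SFd; Q -> d | eS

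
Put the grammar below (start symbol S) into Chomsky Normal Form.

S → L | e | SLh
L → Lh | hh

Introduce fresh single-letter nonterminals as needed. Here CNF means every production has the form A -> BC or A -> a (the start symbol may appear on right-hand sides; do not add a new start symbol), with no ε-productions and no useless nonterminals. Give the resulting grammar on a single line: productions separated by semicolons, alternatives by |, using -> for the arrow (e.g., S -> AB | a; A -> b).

S -> e | AA | LA | SB; A -> h; B -> LA; L -> AA | LA

No ε-productions.
After unit-elimination: S -> e | Lh | hh | SLh; L -> Lh | hh.
TERM: introduce A -> h and substitute in every rule of length ≥2.
BIN: S -> SLA becomes S -> SB, B -> LA.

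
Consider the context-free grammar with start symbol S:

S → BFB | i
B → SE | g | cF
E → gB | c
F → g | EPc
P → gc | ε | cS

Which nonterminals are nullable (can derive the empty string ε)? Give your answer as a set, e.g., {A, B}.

Directly nullable (have an ε-rule): {P}.
Not nullable: B, E, F, S — each has a terminal in every rule's right-hand side or depends on a non-nullable symbol.

{P}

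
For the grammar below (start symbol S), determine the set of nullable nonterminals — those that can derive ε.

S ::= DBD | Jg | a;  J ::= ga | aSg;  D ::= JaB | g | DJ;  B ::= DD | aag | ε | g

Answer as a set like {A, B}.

Directly nullable (have an ε-rule): {B}.
Not nullable: D, J, S — each has a terminal in every rule's right-hand side or depends on a non-nullable symbol.

{B}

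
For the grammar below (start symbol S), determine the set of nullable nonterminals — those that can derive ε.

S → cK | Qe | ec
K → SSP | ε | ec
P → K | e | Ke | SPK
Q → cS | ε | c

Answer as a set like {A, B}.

{K, P, Q}

Directly nullable (have an ε-rule): {K, Q}.
P is nullable via P -> K (every symbol on the right is already known nullable).
Not nullable: S — each has a terminal in every rule's right-hand side or depends on a non-nullable symbol.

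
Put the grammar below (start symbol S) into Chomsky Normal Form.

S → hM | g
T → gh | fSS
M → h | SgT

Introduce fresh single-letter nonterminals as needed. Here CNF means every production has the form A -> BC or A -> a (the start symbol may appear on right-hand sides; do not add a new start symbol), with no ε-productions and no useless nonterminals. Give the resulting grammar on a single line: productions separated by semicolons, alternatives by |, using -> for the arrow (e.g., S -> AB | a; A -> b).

No ε-productions.
No unit productions to eliminate.
TERM: introduce C -> f, A -> g, B -> h and substitute in every rule of length ≥2.
BIN: M -> SAT becomes M -> SD, D -> AT; T -> CSS becomes T -> CE, E -> SS.

S -> g | BM; A -> g; B -> h; C -> f; D -> AT; E -> SS; M -> h | SD; T -> AB | CE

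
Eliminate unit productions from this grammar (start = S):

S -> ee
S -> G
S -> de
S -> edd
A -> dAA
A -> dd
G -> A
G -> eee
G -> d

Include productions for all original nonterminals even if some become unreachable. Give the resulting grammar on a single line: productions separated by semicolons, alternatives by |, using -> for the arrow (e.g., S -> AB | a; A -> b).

Unit productions: G->A, S->G.
Unit pairs (A ⇒* B via units): (G,A), (S,A), (S,G).
S: inherits non-unit rules of {A, G, S} → d | dAA | dd | de | edd | ee | eee.
A: inherits non-unit rules of {A} → dAA | dd.
G: inherits non-unit rules of {A, G} → d | dAA | dd | eee.

S -> d | dd | de | ee | dAA | edd | eee; A -> dd | dAA; G -> d | dd | dAA | eee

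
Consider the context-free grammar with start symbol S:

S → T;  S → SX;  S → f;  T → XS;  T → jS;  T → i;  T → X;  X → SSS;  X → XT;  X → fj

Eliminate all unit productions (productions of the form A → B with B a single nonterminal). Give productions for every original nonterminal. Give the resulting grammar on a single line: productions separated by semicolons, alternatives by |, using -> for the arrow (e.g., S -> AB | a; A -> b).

S -> f | i | SX | XS | XT | fj | jS | SSS; T -> i | XS | XT | fj | jS | SSS; X -> XT | fj | SSS

Unit productions: S->T, T->X.
Unit pairs (A ⇒* B via units): (S,T), (S,X), (T,X).
S: inherits non-unit rules of {S, T, X} → SSS | SX | XS | XT | f | fj | i | jS.
T: inherits non-unit rules of {T, X} → SSS | XS | XT | fj | i | jS.
X: inherits non-unit rules of {X} → SSS | XT | fj.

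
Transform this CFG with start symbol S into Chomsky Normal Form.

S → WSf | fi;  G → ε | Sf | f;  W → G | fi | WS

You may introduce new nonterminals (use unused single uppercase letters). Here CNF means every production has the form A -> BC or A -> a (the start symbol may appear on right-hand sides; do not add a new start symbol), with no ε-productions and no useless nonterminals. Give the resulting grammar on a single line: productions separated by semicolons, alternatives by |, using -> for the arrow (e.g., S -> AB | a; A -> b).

Nullable: {G, W}; after ε-elimination: S -> Sf | fi | WSf; G -> f | Sf; W -> G | S | WS | fi.
After unit-elimination: S -> Sf | fi | WSf; G -> f | Sf; W -> f | Sf | WS | fi | WSf.
TERM: introduce A -> f, B -> i and substitute in every rule of length ≥2.
BIN: S -> WSA becomes S -> WC, C -> SA; W -> WSA becomes W -> WD, D -> SA.
Drop unreachable/unproductive: G.

S -> AB | SA | WC; A -> f; B -> i; C -> SA; D -> SA; W -> f | AB | SA | WD | WS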